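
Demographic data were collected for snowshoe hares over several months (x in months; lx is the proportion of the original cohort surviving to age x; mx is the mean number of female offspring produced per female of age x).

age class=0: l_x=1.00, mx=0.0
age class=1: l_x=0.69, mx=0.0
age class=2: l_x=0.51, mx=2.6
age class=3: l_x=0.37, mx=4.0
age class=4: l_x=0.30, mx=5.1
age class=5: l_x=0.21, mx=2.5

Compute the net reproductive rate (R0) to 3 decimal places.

lx·mx by age: 0, 0, 1.326, 1.48, 1.53, 0.525
R0 = Σ lx·mx = 4.861 → 4.861

4.861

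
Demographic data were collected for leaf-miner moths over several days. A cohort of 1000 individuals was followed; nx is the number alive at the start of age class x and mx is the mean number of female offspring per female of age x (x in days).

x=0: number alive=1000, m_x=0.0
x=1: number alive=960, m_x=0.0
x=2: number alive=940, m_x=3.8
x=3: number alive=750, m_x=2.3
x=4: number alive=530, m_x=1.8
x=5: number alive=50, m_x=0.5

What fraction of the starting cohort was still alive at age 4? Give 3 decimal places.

l_4 = n_4/n_0 = 530/1000 = 0.53 → 0.530

0.530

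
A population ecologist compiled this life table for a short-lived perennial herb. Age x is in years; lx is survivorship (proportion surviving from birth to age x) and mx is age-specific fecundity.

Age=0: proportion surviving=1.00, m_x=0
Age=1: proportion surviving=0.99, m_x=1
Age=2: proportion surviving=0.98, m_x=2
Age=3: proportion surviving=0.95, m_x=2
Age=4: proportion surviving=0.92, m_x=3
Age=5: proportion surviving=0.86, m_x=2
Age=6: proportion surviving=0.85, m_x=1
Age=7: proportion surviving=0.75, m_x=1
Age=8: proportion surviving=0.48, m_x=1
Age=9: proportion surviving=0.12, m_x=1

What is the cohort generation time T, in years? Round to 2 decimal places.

3.95

lx·mx: 0, 0.99, 1.96, 1.9, 2.76, 1.72, 0.85, 0.75, 0.48, 0.12 → R0 = 11.53
x·lx·mx: 0, 0.99, 3.92, 5.7, 11.04, 8.6, 5.1, 5.25, 3.84, 1.08 → Σ = 45.52
T = 45.52 / 11.53 = 3.947962… → 3.95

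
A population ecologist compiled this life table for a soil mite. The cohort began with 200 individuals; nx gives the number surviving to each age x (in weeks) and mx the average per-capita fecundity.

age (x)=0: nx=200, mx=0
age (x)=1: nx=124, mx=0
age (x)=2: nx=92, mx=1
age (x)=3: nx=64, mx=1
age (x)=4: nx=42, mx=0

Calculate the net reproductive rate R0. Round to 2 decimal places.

0.78

lx = nx/n0 = nx/200: 1, 0.62, 0.46, 0.32, 0.21
lx·mx by age: 0, 0, 0.46, 0.32, 0
R0 = Σ lx·mx = 0.78 → 0.78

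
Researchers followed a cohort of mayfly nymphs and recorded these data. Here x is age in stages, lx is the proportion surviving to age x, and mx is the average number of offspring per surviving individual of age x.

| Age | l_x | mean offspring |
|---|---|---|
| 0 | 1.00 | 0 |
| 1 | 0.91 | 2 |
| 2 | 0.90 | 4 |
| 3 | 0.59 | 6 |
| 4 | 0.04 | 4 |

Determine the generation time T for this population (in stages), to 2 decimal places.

lx·mx: 0, 1.82, 3.6, 3.54, 0.16 → R0 = 9.12
x·lx·mx: 0, 1.82, 7.2, 10.62, 0.64 → Σ = 20.28
T = 20.28 / 9.12 = 2.223684… → 2.22

2.22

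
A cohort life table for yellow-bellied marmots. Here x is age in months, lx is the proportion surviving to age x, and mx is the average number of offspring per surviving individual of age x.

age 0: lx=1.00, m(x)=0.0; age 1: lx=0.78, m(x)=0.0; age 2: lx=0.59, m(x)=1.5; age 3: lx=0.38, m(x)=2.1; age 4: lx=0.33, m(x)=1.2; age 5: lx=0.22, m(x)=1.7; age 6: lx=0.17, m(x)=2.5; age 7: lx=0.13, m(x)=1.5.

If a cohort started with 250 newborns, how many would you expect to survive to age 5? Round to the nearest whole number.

Expected survivors = N0 · l_5 = 250 × 0.22 = 55 → 55

55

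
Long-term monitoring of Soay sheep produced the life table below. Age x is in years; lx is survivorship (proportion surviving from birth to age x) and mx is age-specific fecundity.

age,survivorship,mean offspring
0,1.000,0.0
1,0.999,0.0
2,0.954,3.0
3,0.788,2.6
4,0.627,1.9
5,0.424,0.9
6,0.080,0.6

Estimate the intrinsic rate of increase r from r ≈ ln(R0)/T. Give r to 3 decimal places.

R0 = Σ lx·mx = 0 + 0 + 2.862 + 2.0488 + 1.1913 + 0.3816 + 0.048 = 6.5317
Σ x·lx·mx = 18.8316; T = 18.8316/6.5317 = 2.88311…
r ≈ ln(R0)/T = ln(6.5317)/2.88311… = 0.65092… → 0.651

0.651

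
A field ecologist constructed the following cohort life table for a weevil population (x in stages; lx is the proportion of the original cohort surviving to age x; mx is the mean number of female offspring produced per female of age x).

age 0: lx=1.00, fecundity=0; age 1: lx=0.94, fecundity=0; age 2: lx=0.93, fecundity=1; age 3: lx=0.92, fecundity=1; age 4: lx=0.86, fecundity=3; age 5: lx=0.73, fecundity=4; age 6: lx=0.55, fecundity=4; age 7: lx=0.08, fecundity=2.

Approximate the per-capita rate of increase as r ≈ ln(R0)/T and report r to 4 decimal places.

R0 = Σ lx·mx = 0 + 0 + 0.93 + 0.92 + 2.58 + 2.92 + 2.2 + 0.16 = 9.71
Σ x·lx·mx = 43.86; T = 43.86/9.71 = 4.51699…
r ≈ ln(R0)/T = ln(9.71)/4.51699… = 0.503245… → 0.5032

0.5032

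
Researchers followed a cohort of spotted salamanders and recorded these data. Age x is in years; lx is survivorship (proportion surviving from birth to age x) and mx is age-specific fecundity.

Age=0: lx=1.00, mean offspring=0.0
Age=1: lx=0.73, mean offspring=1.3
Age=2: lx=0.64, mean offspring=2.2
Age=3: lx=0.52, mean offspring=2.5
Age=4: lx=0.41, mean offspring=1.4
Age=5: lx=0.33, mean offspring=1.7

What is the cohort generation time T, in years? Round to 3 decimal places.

2.664

lx·mx: 0, 0.949, 1.408, 1.3, 0.574, 0.561 → R0 = 4.792
x·lx·mx: 0, 0.949, 2.816, 3.9, 2.296, 2.805 → Σ = 12.766
T = 12.766 / 4.792 = 2.664023… → 2.664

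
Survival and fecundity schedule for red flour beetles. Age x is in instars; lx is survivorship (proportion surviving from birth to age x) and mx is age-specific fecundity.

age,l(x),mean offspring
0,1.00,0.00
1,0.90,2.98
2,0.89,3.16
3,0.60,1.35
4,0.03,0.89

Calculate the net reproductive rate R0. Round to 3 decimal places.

lx·mx by age: 0, 2.682, 2.8124, 0.81, 0.0267
R0 = Σ lx·mx = 6.3311 → 6.331

6.331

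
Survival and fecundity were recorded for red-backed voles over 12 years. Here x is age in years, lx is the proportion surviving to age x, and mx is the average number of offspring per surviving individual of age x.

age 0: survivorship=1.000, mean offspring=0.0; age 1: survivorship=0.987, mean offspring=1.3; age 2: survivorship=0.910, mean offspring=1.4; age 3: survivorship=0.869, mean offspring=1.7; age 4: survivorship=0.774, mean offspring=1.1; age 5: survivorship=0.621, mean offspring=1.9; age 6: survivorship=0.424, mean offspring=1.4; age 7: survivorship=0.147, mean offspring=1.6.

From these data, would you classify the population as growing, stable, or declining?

growing

R0 = Σ lx·mx = 0 + 1.2831 + 1.274 + 1.4773 + 0.8514 + 1.1799 + 0.5936 + 0.2352 = 6.8945
R0 > 1, so the population is growing.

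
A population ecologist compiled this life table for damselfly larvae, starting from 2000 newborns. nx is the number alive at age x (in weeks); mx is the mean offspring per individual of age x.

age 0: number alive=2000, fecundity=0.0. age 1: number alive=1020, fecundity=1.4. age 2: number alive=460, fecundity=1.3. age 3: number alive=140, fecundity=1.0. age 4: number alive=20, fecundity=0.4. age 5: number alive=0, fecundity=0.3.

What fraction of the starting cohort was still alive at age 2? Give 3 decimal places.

0.230

l_2 = n_2/n_0 = 460/2000 = 0.23 → 0.230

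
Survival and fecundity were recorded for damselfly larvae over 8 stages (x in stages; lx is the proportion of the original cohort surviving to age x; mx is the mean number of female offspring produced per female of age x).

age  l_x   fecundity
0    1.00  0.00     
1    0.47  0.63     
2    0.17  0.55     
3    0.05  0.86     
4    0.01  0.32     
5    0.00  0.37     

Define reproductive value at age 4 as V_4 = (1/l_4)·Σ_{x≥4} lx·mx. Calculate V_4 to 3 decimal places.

lx·mx for x ≥ 4: 0.0032, 0 → sum = 0.0032
V_4 = 0.0032 / l_4 = 0.0032 / 0.01 = 0.32 → 0.320

0.320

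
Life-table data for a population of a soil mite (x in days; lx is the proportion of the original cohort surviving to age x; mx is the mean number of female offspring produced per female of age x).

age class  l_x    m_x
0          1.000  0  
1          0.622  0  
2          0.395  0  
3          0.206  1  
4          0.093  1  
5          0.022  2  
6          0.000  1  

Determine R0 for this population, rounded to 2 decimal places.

0.34

lx·mx by age: 0, 0, 0, 0.206, 0.093, 0.044, 0
R0 = Σ lx·mx = 0.343 → 0.34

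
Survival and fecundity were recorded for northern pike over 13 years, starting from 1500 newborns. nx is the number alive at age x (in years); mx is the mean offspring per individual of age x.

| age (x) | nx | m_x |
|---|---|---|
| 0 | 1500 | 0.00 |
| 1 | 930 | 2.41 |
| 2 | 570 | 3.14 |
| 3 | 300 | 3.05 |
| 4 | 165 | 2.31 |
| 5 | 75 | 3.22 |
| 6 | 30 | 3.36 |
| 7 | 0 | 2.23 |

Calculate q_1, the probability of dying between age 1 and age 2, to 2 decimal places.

0.39

lx = nx/n0 = nx/1500: 1, 0.62, 0.38, 0.2, 0.11, 0.05, 0.02, 0
q_1 = (l_1 − l_2) / l_1 = (0.62 − 0.38) / 0.62
     = 0.24 / 0.62 = 0.387097… → 0.39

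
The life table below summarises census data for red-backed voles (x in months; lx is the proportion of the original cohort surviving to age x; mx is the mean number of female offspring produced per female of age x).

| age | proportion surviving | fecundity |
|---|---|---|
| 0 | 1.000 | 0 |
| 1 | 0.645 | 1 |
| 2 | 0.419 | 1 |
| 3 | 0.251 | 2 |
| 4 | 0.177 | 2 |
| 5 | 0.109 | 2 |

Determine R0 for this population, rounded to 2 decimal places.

lx·mx by age: 0, 0.645, 0.419, 0.502, 0.354, 0.218
R0 = Σ lx·mx = 2.138 → 2.14

2.14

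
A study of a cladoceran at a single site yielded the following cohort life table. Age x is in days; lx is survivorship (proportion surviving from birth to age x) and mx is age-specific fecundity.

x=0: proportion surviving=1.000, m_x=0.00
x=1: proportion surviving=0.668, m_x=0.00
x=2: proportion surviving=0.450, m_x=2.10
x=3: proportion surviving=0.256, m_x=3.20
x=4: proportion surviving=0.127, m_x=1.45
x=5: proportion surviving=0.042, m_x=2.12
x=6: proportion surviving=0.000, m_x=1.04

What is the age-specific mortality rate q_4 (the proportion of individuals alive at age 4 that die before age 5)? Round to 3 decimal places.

q_4 = (l_4 − l_5) / l_4 = (0.127 − 0.042) / 0.127
     = 0.085 / 0.127 = 0.669291… → 0.669

0.669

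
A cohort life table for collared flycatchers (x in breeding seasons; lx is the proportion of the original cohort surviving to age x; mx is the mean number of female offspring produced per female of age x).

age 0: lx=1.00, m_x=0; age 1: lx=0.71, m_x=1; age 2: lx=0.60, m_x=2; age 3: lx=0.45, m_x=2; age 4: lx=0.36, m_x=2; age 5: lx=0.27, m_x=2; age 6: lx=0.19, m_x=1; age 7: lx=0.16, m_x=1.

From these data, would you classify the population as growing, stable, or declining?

R0 = Σ lx·mx = 0 + 0.71 + 1.2 + 0.9 + 0.72 + 0.54 + 0.19 + 0.16 = 4.42
R0 > 1, so the population is growing.

growing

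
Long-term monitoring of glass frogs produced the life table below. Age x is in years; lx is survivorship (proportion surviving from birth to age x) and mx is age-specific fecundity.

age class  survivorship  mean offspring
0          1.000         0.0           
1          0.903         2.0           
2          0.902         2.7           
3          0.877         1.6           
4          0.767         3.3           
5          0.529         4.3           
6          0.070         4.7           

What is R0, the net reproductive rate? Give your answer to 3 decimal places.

lx·mx by age: 0, 1.806, 2.4354, 1.4032, 2.5311, 2.2747, 0.329
R0 = Σ lx·mx = 10.7794 → 10.779

10.779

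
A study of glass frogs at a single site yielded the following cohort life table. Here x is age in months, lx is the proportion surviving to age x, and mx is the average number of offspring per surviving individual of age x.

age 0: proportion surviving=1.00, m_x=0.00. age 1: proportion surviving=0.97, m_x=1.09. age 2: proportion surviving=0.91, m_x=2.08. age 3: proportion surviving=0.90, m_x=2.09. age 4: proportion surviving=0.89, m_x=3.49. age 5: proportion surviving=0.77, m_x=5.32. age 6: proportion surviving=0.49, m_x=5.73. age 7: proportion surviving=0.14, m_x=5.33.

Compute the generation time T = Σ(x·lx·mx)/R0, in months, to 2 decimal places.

lx·mx: 0, 1.0573, 1.8928, 1.881, 3.1061, 4.0964, 2.8077, 0.7462 → R0 = 15.5875
x·lx·mx: 0, 1.0573, 3.7856, 5.643, 12.4244, 20.482, 16.8462, 5.2234 → Σ = 65.4619
T = 65.4619 / 15.5875 = 4.199641… → 4.20

4.20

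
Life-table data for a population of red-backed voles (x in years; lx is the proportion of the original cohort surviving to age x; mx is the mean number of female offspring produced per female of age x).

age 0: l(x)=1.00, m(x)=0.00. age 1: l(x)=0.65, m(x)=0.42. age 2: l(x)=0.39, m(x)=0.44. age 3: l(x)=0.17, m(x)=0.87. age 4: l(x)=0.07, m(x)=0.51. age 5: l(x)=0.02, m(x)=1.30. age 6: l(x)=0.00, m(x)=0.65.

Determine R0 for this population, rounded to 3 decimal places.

lx·mx by age: 0, 0.273, 0.1716, 0.1479, 0.0357, 0.026, 0
R0 = Σ lx·mx = 0.6542 → 0.654

0.654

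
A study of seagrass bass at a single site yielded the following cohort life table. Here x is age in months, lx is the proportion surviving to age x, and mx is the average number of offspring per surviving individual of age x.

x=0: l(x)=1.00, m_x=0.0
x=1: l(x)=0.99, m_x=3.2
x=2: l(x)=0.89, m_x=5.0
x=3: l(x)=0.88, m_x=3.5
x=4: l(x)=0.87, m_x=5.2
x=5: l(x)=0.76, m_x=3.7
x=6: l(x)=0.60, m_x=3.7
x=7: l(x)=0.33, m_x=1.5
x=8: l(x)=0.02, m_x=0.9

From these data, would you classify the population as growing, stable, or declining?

R0 = Σ lx·mx = 0 + 3.168 + 4.45 + 3.08 + 4.524 + 2.812 + 2.22 + 0.495 + 0.018 = 20.767
R0 > 1, so the population is growing.

growing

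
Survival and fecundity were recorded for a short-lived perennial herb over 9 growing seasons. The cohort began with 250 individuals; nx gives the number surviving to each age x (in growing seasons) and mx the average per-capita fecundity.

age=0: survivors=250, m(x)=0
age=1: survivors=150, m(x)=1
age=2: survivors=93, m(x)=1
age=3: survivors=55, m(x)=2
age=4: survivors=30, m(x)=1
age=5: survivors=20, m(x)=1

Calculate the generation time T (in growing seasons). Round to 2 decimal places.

2.20

lx = nx/n0 = nx/250: 1, 0.6, 0.372, 0.22, 0.12, 0.08
lx·mx: 0, 0.6, 0.372, 0.44, 0.12, 0.08 → R0 = 1.612
x·lx·mx: 0, 0.6, 0.744, 1.32, 0.48, 0.4 → Σ = 3.544
T = 3.544 / 1.612 = 2.198511… → 2.20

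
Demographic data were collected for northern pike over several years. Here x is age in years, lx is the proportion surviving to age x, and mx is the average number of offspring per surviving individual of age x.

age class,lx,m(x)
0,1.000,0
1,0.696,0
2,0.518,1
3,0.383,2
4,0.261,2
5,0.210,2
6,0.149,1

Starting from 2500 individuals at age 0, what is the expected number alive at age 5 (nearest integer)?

Expected survivors = N0 · l_5 = 2500 × 0.210 = 525 → 525

525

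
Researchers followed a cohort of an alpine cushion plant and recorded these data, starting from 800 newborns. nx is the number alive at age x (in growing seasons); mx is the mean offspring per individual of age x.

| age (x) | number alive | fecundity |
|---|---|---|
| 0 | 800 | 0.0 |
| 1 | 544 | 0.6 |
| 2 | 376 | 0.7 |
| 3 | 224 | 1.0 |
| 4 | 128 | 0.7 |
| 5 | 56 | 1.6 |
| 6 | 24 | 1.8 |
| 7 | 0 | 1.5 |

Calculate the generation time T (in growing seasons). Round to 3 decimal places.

lx = nx/n0 = nx/800: 1, 0.68, 0.47, 0.28, 0.16, 0.07, 0.03, 0
lx·mx: 0, 0.408, 0.329, 0.28, 0.112, 0.112, 0.054, 0 → R0 = 1.295
x·lx·mx: 0, 0.408, 0.658, 0.84, 0.448, 0.56, 0.324, 0 → Σ = 3.238
T = 3.238 / 1.295 = 2.500386… → 2.500

2.500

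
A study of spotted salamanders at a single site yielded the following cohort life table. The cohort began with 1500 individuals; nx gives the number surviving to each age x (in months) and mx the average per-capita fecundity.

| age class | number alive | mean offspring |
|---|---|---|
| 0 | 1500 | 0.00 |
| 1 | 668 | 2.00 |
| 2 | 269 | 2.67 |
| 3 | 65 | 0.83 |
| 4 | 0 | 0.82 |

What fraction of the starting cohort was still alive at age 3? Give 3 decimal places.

0.043

l_3 = n_3/n_0 = 65/1500 = 0.043333… → 0.043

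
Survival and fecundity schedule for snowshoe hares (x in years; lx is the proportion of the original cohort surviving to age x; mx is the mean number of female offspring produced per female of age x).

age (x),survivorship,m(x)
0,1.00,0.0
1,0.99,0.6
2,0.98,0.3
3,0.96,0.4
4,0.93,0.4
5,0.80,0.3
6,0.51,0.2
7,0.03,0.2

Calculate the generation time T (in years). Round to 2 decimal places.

lx·mx: 0, 0.594, 0.294, 0.384, 0.372, 0.24, 0.102, 0.006 → R0 = 1.992
x·lx·mx: 0, 0.594, 0.588, 1.152, 1.488, 1.2, 0.612, 0.042 → Σ = 5.676
T = 5.676 / 1.992 = 2.849398… → 2.85

2.85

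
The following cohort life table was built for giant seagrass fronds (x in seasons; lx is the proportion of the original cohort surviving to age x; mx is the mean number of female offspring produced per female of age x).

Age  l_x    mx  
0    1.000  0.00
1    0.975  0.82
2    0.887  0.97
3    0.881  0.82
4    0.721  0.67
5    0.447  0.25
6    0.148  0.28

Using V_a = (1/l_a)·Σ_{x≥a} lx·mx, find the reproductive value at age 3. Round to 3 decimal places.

lx·mx for x ≥ 3: 0.72242, 0.48307, 0.11175, 0.04144 → sum = 1.35868
V_3 = 1.35868 / l_3 = 1.35868 / 0.881 = 1.542202… → 1.542

1.542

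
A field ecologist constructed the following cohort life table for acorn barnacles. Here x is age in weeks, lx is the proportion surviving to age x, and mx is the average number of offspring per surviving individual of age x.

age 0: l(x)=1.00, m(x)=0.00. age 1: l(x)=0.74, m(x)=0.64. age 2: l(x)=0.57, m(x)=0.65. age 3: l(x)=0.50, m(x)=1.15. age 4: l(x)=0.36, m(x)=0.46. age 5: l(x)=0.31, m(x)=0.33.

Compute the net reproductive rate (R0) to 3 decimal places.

1.687

lx·mx by age: 0, 0.4736, 0.3705, 0.575, 0.1656, 0.1023
R0 = Σ lx·mx = 1.687 → 1.687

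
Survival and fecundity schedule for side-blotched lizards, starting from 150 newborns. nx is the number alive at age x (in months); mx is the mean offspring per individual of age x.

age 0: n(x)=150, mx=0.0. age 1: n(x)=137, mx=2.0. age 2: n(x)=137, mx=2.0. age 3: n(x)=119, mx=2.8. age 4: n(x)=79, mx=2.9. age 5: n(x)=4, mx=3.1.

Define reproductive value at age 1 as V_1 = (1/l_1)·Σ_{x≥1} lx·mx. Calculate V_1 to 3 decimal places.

8.195

lx = nx/n0 = nx/150: 1, 0.91333…, 0.91333…, 0.79333…, 0.52667…, 0.02667…
lx·mx for x ≥ 1: 1.826667…, 1.826667…, 2.221333…, 1.527333…, 0.082667… → sum = 7.484667…
V_1 = 7.484667… / l_1 = 7.484667… / 0.913333… = 8.194891… → 8.195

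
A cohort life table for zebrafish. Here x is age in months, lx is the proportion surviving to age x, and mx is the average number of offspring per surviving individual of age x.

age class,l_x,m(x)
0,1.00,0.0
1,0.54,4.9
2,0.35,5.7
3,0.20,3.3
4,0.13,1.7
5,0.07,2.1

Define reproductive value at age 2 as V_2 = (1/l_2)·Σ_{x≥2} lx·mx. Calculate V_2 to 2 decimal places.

lx·mx for x ≥ 2: 1.995, 0.66, 0.221, 0.147 → sum = 3.023
V_2 = 3.023 / l_2 = 3.023 / 0.35 = 8.637143… → 8.64

8.64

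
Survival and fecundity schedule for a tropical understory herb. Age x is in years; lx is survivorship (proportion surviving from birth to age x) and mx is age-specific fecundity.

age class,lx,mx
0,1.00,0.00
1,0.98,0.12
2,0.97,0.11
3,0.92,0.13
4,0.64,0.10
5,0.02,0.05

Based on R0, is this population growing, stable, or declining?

declining

R0 = Σ lx·mx = 0 + 0.1176 + 0.1067 + 0.1196 + 0.064 + 0.001 = 0.4089
R0 < 1, so the population is declining.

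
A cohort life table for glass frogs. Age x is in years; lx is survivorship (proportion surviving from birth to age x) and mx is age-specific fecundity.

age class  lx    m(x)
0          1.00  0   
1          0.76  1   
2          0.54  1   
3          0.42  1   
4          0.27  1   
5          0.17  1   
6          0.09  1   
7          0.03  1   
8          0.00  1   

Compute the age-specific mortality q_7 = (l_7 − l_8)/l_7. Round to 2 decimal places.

1.00

q_7 = (l_7 − l_8) / l_7 = (0.03 − 0) / 0.03
     = 0.03 / 0.03 = 1 → 1.00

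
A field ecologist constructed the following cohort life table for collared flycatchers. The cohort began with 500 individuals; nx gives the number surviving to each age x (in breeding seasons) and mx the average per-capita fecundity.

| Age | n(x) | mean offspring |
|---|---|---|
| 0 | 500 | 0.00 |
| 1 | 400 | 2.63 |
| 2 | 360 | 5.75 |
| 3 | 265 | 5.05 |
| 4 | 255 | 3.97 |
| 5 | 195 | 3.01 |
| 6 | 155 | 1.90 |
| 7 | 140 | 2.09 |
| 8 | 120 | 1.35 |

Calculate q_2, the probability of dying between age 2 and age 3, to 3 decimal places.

0.264

lx = nx/n0 = nx/500: 1, 0.8, 0.72, 0.53, 0.51, 0.39, 0.31, 0.28, 0.24
q_2 = (l_2 − l_3) / l_2 = (0.72 − 0.53) / 0.72
     = 0.19 / 0.72 = 0.263889… → 0.264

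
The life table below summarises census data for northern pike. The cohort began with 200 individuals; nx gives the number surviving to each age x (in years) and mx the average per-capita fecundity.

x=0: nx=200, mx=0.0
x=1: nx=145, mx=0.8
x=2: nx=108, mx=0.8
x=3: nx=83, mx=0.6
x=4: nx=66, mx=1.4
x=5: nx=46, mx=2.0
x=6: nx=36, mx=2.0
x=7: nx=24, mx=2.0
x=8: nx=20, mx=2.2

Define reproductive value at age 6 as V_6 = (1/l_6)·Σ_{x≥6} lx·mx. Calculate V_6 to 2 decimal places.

4.56

lx = nx/n0 = nx/200: 1, 0.725, 0.54, 0.415, 0.33, 0.23, 0.18, 0.12, 0.1
lx·mx for x ≥ 6: 0.36, 0.24, 0.22 → sum = 0.82
V_6 = 0.82 / l_6 = 0.82 / 0.18 = 4.555556… → 4.56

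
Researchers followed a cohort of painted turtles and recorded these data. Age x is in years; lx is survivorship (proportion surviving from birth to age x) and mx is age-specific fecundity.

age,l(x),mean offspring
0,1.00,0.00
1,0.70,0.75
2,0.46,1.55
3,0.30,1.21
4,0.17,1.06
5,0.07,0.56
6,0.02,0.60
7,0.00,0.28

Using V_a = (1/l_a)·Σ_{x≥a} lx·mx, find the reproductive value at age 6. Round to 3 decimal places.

lx·mx for x ≥ 6: 0.012, 0 → sum = 0.012
V_6 = 0.012 / l_6 = 0.012 / 0.02 = 0.6 → 0.600

0.600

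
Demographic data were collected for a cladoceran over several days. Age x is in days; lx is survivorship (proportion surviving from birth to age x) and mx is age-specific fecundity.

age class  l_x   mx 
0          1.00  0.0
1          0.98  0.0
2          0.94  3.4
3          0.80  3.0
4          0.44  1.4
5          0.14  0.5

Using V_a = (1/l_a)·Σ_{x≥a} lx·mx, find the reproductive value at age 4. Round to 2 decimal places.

1.56

lx·mx for x ≥ 4: 0.616, 0.07 → sum = 0.686
V_4 = 0.686 / l_4 = 0.686 / 0.44 = 1.559091… → 1.56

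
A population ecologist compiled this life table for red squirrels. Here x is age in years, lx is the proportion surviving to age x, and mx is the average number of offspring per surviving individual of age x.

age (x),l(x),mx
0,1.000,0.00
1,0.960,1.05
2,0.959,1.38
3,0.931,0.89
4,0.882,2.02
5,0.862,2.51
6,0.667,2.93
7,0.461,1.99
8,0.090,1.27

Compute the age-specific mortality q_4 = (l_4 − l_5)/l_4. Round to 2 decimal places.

q_4 = (l_4 − l_5) / l_4 = (0.882 − 0.862) / 0.882
     = 0.02 / 0.882 = 0.022676… → 0.02

0.02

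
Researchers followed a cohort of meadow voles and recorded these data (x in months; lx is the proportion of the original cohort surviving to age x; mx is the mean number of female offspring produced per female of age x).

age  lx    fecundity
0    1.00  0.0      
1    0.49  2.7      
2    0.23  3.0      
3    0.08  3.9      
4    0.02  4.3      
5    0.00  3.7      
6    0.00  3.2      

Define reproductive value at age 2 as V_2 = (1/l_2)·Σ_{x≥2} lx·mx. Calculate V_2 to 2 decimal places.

4.73

lx·mx for x ≥ 2: 0.69, 0.312, 0.086, 0, 0 → sum = 1.088
V_2 = 1.088 / l_2 = 1.088 / 0.23 = 4.730435… → 4.73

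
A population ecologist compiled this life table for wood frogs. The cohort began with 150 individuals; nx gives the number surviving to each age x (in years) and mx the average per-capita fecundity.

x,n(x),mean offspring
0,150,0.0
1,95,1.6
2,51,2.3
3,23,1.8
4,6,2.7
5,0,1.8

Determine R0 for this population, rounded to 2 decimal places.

lx = nx/n0 = nx/150: 1, 0.63333…, 0.34, 0.15333…, 0.04, 0
lx·mx by age: 0, 1.013333…, 0.782, 0.276…, 0.108, 0
R0 = Σ lx·mx = 2.179333… → 2.18

2.18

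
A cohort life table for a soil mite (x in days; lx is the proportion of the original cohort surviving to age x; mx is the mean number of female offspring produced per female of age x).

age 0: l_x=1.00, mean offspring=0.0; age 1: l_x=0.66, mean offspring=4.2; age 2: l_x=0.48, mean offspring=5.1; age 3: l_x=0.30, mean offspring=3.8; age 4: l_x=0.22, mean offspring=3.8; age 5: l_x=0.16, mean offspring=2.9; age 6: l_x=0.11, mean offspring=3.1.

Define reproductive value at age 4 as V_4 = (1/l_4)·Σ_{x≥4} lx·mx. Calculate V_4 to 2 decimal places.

lx·mx for x ≥ 4: 0.836, 0.464, 0.341 → sum = 1.641
V_4 = 1.641 / l_4 = 1.641 / 0.22 = 7.459091… → 7.46

7.46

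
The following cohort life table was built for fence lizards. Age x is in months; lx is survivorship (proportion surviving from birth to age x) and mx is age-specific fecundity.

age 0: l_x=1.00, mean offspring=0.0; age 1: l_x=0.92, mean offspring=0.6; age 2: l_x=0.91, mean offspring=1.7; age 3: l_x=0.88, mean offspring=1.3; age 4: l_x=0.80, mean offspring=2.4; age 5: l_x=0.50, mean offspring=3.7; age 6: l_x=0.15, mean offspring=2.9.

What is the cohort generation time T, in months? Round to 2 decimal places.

3.57

lx·mx: 0, 0.552, 1.547, 1.144, 1.92, 1.85, 0.435 → R0 = 7.448
x·lx·mx: 0, 0.552, 3.094, 3.432, 7.68, 9.25, 2.61 → Σ = 26.618
T = 26.618 / 7.448 = 3.573845… → 3.57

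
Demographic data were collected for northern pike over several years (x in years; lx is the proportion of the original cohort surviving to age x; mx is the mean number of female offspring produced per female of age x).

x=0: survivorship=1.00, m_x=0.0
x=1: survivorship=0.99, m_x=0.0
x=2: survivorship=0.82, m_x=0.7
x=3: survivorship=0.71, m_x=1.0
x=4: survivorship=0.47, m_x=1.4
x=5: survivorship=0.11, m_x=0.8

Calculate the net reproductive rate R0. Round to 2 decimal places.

2.03

lx·mx by age: 0, 0, 0.574, 0.71, 0.658, 0.088
R0 = Σ lx·mx = 2.03 → 2.03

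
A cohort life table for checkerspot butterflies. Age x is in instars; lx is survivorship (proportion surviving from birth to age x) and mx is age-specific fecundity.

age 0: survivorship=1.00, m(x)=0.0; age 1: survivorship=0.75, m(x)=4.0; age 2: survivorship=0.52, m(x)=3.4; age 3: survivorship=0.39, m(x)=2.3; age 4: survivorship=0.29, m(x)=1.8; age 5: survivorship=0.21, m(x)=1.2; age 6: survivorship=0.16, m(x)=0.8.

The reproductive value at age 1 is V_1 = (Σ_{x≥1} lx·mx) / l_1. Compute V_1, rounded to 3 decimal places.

lx·mx for x ≥ 1: 3, 1.768, 0.897, 0.522, 0.252, 0.128 → sum = 6.567
V_1 = 6.567 / l_1 = 6.567 / 0.75 = 8.756 → 8.756

8.756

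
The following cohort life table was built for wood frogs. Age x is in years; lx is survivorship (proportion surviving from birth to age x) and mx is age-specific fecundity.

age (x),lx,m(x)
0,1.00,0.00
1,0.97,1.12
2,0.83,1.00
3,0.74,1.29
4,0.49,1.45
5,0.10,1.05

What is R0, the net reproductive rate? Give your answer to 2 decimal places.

3.69

lx·mx by age: 0, 1.0864, 0.83, 0.9546, 0.7105, 0.105
R0 = Σ lx·mx = 3.6865 → 3.69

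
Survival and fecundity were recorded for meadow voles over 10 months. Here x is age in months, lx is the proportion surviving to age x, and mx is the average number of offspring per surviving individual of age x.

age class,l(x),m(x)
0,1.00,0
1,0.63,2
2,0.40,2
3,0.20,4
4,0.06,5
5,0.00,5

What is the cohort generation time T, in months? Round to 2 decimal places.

lx·mx: 0, 1.26, 0.8, 0.8, 0.3, 0 → R0 = 3.16
x·lx·mx: 0, 1.26, 1.6, 2.4, 1.2, 0 → Σ = 6.46
T = 6.46 / 3.16 = 2.044304… → 2.04

2.04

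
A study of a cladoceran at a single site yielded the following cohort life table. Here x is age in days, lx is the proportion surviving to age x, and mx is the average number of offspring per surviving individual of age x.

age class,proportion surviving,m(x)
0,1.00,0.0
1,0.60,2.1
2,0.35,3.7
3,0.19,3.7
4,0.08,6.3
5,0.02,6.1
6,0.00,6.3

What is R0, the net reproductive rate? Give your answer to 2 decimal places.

3.88

lx·mx by age: 0, 1.26, 1.295, 0.703, 0.504, 0.122, 0
R0 = Σ lx·mx = 3.884 → 3.88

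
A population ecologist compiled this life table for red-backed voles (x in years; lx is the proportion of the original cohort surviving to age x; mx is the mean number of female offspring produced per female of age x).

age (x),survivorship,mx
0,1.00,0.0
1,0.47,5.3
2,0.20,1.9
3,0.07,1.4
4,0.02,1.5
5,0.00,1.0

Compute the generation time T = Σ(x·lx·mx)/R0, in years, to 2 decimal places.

lx·mx: 0, 2.491, 0.38, 0.098, 0.03, 0 → R0 = 2.999
x·lx·mx: 0, 2.491, 0.76, 0.294, 0.12, 0 → Σ = 3.665
T = 3.665 / 2.999 = 1.222074… → 1.22

1.22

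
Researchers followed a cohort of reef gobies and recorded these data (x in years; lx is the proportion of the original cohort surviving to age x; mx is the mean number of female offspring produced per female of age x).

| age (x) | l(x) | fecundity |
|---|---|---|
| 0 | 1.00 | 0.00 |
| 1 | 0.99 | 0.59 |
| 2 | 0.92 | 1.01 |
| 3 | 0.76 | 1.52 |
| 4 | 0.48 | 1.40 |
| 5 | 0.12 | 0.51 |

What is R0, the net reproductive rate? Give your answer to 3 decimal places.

lx·mx by age: 0, 0.5841, 0.9292, 1.1552, 0.672, 0.0612
R0 = Σ lx·mx = 3.4017 → 3.402

3.402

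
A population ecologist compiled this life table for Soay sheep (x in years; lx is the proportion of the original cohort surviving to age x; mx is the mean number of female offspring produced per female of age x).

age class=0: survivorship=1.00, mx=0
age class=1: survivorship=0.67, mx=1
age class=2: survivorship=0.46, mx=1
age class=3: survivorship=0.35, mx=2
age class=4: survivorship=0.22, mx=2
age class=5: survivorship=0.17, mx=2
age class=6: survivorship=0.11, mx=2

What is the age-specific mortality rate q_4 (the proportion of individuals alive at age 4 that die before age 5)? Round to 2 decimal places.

q_4 = (l_4 − l_5) / l_4 = (0.22 − 0.17) / 0.22
     = 0.05 / 0.22 = 0.227273… → 0.23

0.23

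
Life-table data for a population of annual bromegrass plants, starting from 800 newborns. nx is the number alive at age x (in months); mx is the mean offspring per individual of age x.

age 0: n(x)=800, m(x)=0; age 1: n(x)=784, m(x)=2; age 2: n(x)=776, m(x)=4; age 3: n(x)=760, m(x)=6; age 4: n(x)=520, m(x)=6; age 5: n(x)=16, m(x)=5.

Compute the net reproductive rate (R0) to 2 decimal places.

15.54

lx = nx/n0 = nx/800: 1, 0.98, 0.97, 0.95, 0.65, 0.02
lx·mx by age: 0, 1.96, 3.88, 5.7, 3.9, 0.1
R0 = Σ lx·mx = 15.54 → 15.54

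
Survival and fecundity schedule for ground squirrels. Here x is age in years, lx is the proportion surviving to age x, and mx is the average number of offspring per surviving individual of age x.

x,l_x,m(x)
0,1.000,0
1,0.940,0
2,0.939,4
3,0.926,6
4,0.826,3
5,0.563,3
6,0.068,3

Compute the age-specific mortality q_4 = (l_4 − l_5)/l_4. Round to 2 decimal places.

q_4 = (l_4 − l_5) / l_4 = (0.826 − 0.563) / 0.826
     = 0.263 / 0.826 = 0.318402… → 0.32

0.32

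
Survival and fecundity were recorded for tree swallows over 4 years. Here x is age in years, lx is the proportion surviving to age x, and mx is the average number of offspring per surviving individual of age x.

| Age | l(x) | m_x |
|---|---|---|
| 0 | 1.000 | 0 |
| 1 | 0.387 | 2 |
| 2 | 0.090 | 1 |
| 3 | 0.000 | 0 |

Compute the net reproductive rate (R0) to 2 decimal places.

0.86

lx·mx by age: 0, 0.774, 0.09, 0
R0 = Σ lx·mx = 0.864 → 0.86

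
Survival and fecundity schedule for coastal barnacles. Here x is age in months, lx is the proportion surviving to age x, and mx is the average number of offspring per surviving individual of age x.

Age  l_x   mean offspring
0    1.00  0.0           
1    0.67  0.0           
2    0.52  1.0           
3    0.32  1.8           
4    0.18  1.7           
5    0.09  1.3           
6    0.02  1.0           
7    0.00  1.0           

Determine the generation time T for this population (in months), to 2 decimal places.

3.05

lx·mx: 0, 0, 0.52, 0.576, 0.306, 0.117, 0.02, 0 → R0 = 1.539
x·lx·mx: 0, 0, 1.04, 1.728, 1.224, 0.585, 0.12, 0 → Σ = 4.697
T = 4.697 / 1.539 = 3.051982… → 3.05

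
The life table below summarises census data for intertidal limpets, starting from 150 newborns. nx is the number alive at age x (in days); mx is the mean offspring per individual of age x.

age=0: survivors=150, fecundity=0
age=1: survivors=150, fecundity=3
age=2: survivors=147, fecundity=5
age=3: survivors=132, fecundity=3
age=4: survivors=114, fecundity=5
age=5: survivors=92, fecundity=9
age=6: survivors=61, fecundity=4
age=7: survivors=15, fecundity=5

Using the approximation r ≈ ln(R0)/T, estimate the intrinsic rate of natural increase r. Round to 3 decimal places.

lx = nx/n0 = nx/150: 1, 1, 0.98, 0.88, 0.76, 0.61333…, 0.40667…, 0.1
R0 = Σ lx·mx = 0 + 3 + 4.9 + 2.64 + 3.8 + 5.52… + 1.62667… + 0.5 = 21.986667…
Σ x·lx·mx = 76.78…; T = 76.78…/21.986667… = 3.49212…
r ≈ ln(R0)/T = ln(21.986667…)/3.49212… = 0.88498… → 0.885

0.885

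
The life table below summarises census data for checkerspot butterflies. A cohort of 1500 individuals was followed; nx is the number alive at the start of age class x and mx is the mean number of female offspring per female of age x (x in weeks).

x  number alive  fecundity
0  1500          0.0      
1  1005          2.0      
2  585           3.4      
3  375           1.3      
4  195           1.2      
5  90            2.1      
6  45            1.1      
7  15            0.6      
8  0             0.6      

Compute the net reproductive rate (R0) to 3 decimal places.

3.312

lx = nx/n0 = nx/1500: 1, 0.67, 0.39, 0.25, 0.13, 0.06, 0.03, 0.01, 0
lx·mx by age: 0, 1.34, 1.326, 0.325, 0.156, 0.126, 0.033, 0.006, 0
R0 = Σ lx·mx = 3.312 → 3.312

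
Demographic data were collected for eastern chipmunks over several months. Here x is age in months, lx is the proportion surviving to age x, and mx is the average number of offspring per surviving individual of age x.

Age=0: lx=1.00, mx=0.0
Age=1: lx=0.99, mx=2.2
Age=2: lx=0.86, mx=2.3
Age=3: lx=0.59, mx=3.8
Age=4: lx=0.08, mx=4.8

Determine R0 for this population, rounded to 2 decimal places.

6.78

lx·mx by age: 0, 2.178, 1.978, 2.242, 0.384
R0 = Σ lx·mx = 6.782 → 6.78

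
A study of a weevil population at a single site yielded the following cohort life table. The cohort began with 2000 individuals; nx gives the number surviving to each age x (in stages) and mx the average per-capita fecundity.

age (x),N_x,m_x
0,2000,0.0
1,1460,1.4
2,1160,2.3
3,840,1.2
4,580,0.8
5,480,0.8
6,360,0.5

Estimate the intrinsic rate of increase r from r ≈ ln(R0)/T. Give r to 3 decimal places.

0.538

lx = nx/n0 = nx/2000: 1, 0.73, 0.58, 0.42, 0.29, 0.24, 0.18
R0 = Σ lx·mx = 0 + 1.022 + 1.334 + 0.504 + 0.232 + 0.192 + 0.09 = 3.374
Σ x·lx·mx = 7.63; T = 7.63/3.374 = 2.26141…
r ≈ ln(R0)/T = ln(3.374)/2.26141… = 0.53776… → 0.538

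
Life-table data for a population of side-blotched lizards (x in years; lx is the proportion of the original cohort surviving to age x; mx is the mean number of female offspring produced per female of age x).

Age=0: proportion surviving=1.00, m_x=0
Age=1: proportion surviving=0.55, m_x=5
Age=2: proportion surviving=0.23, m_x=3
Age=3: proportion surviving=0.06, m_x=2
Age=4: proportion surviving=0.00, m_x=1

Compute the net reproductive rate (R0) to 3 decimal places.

lx·mx by age: 0, 2.75, 0.69, 0.12, 0
R0 = Σ lx·mx = 3.56 → 3.560

3.560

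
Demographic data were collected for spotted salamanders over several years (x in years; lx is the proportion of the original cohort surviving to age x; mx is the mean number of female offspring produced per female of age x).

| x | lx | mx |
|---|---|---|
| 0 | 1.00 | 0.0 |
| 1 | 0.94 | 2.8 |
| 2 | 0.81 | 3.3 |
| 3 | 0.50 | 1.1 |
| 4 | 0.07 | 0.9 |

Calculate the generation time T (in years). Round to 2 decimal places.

lx·mx: 0, 2.632, 2.673, 0.55, 0.063 → R0 = 5.918
x·lx·mx: 0, 2.632, 5.346, 1.65, 0.252 → Σ = 9.88
T = 9.88 / 5.918 = 1.669483… → 1.67

1.67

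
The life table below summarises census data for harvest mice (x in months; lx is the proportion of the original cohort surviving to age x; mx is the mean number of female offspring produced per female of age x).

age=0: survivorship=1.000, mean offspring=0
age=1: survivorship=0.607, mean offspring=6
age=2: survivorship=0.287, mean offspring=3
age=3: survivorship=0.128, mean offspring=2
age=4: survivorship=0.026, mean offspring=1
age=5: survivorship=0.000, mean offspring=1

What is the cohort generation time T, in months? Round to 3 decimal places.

1.303

lx·mx: 0, 3.642, 0.861, 0.256, 0.026, 0 → R0 = 4.785
x·lx·mx: 0, 3.642, 1.722, 0.768, 0.104, 0 → Σ = 6.236
T = 6.236 / 4.785 = 1.303239… → 1.303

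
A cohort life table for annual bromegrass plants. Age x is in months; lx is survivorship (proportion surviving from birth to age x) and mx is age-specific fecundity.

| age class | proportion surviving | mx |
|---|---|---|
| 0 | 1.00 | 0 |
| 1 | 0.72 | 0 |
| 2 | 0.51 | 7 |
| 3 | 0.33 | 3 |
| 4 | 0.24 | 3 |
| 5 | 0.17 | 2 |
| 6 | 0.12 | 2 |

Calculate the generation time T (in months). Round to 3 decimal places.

2.753

lx·mx: 0, 0, 3.57, 0.99, 0.72, 0.34, 0.24 → R0 = 5.86
x·lx·mx: 0, 0, 7.14, 2.97, 2.88, 1.7, 1.44 → Σ = 16.13
T = 16.13 / 5.86 = 2.75256… → 2.753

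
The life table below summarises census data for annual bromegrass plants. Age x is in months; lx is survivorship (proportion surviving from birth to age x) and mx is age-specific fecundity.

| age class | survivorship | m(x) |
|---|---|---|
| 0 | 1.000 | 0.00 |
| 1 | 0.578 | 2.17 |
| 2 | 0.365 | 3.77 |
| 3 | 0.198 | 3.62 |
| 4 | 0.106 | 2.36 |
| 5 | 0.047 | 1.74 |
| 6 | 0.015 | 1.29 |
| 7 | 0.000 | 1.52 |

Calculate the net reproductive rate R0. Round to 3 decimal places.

3.698

lx·mx by age: 0, 1.25426, 1.37605, 0.71676, 0.25016, 0.08178, 0.01935, 0
R0 = Σ lx·mx = 3.69836 → 3.698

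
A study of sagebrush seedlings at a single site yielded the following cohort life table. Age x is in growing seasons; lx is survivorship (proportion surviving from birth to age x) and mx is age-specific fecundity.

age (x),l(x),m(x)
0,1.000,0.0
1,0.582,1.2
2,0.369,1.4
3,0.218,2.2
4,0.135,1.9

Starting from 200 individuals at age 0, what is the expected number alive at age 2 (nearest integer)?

74

Expected survivors = N0 · l_2 = 200 × 0.369 = 73.8 → 74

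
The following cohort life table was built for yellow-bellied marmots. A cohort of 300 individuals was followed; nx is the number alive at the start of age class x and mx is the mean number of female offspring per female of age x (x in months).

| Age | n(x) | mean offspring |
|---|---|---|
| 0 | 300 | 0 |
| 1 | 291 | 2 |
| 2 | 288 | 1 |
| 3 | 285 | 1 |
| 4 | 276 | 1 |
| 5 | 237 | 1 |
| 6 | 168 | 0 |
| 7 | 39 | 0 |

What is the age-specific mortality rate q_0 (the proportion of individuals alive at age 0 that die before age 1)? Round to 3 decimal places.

lx = nx/n0 = nx/300: 1, 0.97, 0.96, 0.95, 0.92, 0.79, 0.56, 0.13
q_0 = (l_0 − l_1) / l_0 = (1 − 0.97) / 1
     = 0.03 / 1 = 0.03 → 0.030

0.030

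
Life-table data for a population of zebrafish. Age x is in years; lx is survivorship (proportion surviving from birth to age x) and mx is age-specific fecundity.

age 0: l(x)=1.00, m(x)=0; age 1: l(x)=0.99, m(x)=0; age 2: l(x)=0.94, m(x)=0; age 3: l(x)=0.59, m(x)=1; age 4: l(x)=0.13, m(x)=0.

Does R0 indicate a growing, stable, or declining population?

R0 = Σ lx·mx = 0 + 0 + 0 + 0.59 + 0 = 0.59
R0 < 1, so the population is declining.

declining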